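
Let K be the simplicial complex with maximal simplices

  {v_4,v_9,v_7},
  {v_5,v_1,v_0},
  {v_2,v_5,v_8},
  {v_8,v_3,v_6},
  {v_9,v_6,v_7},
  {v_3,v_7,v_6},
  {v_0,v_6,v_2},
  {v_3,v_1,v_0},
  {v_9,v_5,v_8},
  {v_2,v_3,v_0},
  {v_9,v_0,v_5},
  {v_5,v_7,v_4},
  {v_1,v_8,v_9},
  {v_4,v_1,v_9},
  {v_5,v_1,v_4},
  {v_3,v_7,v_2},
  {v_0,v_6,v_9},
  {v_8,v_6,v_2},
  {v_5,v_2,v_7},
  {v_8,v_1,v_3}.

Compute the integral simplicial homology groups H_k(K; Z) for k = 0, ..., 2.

H_0 = Z,  H_1 = Z ⊕ Z/2,  H_2 = 0.

Take the total order v_0 < v_1 < v_2 < v_3 < v_4 < v_5 < v_6 < v_7 < v_8 < v_9 on the vertex set. Then K (dimension 2) consists of the simplices:

  0-simplices (10): [v_0], [v_1], [v_2], [v_3], [v_4], [v_5], [v_6], [v_7], [v_8], [v_9]
  1-simplices (30): (30 of them)
  2-simplices (20): (20 of them)

giving chain groups C_0 ≅ Z^10, C_1 ≅ Z^30, C_2 ≅ Z^20.

∂_1: C_1 → C_0 sends each edge [p,q] (with p < q) to q − p. For instance
  ∂[v_1,v_9] = [v_9] − [v_1].
The resulting 10×30 matrix has rank 9, and its Smith normal form has invariant factors (1,1,1,1,1,1,1,1,1).

∂_2: C_2 → C_1 maps a triangle to the signed sum of its edges. For instance
  ∂[v_1,v_8,v_9] = [v_8,v_9] − [v_1,v_9] + [v_1,v_8],
  ∂[v_0,v_2,v_6] = [v_2,v_6] − [v_0,v_6] + [v_0,v_2].
As a 30×20 matrix over Z this has rank 20, with invariant factors (1,1,1,1,1,1,1,1,1,1,1,1,1,1,1,1,1,1,1,2).

From H_k ≅ ker(∂_k) / im(∂_{k+1}) we obtain:

  H_0: rank C_0 − rank ∂_1 = 10 − 9 = 1, and the invariant factors of ∂_1 are all 1, so H_0 ≅ Z.
  H_1: rank ker ∂_1 − rank ∂_2 = (30 − 9) − 20 = 1, and ∂_2 has invariant factor 2 > 1, so H_1 ≅ Z ⊕ Z/2.
  H_2: rank ker ∂_2 − rank ∂_3 = (20 − 20) − 0 = 0, and there is no ∂_3, so H_2 ≅ 0.

(K is a triangulation of the Klein bottle.)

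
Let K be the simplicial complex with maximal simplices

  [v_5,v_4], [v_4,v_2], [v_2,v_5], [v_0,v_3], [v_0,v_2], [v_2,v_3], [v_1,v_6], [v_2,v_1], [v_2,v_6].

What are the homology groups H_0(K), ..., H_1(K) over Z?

We work with the vertex ordering v_0 < v_1 < v_2 < v_3 < v_4 < v_5 < v_6. The simplices of K, each written with vertices in increasing order, are:

  0-simplices (7): [v_0], [v_1], [v_2], [v_3], [v_4], [v_5], [v_6]
  1-simplices (9): [v_0,v_2], [v_0,v_3], [v_1,v_2], [v_1,v_6], [v_2,v_3], [v_2,v_4], [v_2,v_5], [v_2,v_6], [v_4,v_5]

giving chain groups C_0 ≅ Z^7, C_1 ≅ Z^9.

∂_1: C_1 → C_0 sends each edge [p,q] (with p < q) to q − p. For instance
  ∂[v_0,v_3] = [v_3] − [v_0].
The 7×9 boundary matrix has rank 6 and Smith normal form diag(1,1,1,1,1,1).

Computing H_k = (kernel of ∂_k) / (image of ∂_{k+1}):

  H_0: rank C_0 − rank ∂_1 = 7 − 6 = 1, and the invariant factors of ∂_1 are all 1, so H_0 ≅ Z.
  H_1: rank ker ∂_1 − rank ∂_2 = (9 − 6) − 0 = 3, and there is no ∂_2, so H_1 ≅ Z^3.

(K is a triangulation of a wedge of 3 circles.)

H_0 ≅ Z,  H_1 ≅ Z^3.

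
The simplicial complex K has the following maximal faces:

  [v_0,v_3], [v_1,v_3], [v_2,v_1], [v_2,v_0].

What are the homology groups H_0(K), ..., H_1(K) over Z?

We work with the vertex ordering v_0 < v_1 < v_2 < v_3. The simplices of K, each written with vertices in increasing order, are:

  0-simplices (4): [v_0], [v_1], [v_2], [v_3]
  1-simplices (4): [v_0,v_2], [v_0,v_3], [v_1,v_2], [v_1,v_3]

Hence C_0 ≅ Z^4, C_1 ≅ Z^4.

∂_1: C_1 → C_0 is given by ∂[p,q] = [q] − [p].
This gives a 4×4 integer matrix of rank 3; reducing to Smith normal form yields diagonal entries (1,1,1).

From H_k ≅ ker(∂_k) / im(∂_{k+1}) we obtain:

  H_0: rank C_0 − rank ∂_1 = 4 − 3 = 1, and the invariant factors of ∂_1 are all 1, so H_0 ≅ Z.
  H_1: rank ker ∂_1 − rank ∂_2 = (4 − 3) − 0 = 1, and there is no ∂_2, so H_1 ≅ Z.

(K is a triangulation of the circle S^1.)

H_0 ≅ Z,  H_1 ≅ Z.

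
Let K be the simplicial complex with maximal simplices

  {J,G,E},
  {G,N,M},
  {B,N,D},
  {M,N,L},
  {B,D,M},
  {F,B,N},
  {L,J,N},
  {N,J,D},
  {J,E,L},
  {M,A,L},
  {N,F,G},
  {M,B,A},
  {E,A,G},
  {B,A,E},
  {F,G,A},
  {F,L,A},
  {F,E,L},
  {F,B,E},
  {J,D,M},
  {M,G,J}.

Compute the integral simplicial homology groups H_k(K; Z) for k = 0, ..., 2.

Order the vertices as A < B < D < E < F < G < J < L < M < N. Listing each simplex with vertices in this order, K has dimension 2 with simplices:

  0-simplices (10): A, B, D, E, F, G, J, L, M, N
  1-simplices (30): AB, AE, AF, AG, AL, AM, BD, BE, BF, BM, BN, DJ, DM, DN, EF, EG, EJ, EL, FG, FL, FN, GJ, GM, GN, JL, JM, JN, LM, LN, MN
  2-simplices (20): ABE, ABM, AEG, AFG, AFL, ALM, BDM, BDN, BEF, BFN, DJM, DJN, EFL, EGJ, EJL, FGN, GJM, GMN, JLN, LMN

giving chain groups C_0 ≅ Z^10, C_1 ≅ Z^30, C_2 ≅ Z^20.

∂_1: C_1 → C_0 is given by ∂[p,q] = [q] − [p].
The resulting 10×30 matrix has rank 9, and its Smith normal form has invariant factors (1,1,1,1,1,1,1,1,1).

∂_2: C_2 → C_1 sends each 2-simplex [p,q,r] to [q,r] − [p,r] + [p,q]. For instance
  ∂GJM = JM − GM + GJ,
  ∂EJL = JL − EL + EJ.
As a 30×20 matrix over Z this has rank 20, with invariant factors (1,1,1,1,1,1,1,1,1,1,1,1,1,1,1,1,1,1,1,2).

Computing H_k = (kernel of ∂_k) / (image of ∂_{k+1}):

  H_0: rank C_0 − rank ∂_1 = 10 − 9 = 1, and the invariant factors of ∂_1 are all 1, so H_0 ≅ Z.
  H_1: rank ker ∂_1 − rank ∂_2 = (30 − 9) − 20 = 1, and ∂_2 has invariant factor 2 > 1, so H_1 ≅ Z × Z/2.
  H_2: rank ker ∂_2 − rank ∂_3 = (20 − 20) − 0 = 0, and there is no ∂_3, so H_2 ≅ 0.

(K is a triangulation of the Klein bottle.)

H_0 = Z,  H_1 = Z × Z/2,  H_2 = 0.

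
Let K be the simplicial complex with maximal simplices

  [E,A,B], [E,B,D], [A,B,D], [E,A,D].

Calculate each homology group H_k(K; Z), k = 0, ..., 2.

Fix the vertex order A < B < D < E and write every simplex with vertices in increasing order. Then dim K = 2 and the simplices of K are:

  0-simplices (4): A, B, D, E
  1-simplices (6): AB, AD, AE, BD, BE, DE
  2-simplices (4): ABD, ABE, ADE, BDE

so the chain groups are C_0 ≅ Z^4, C_1 ≅ Z^6, C_2 ≅ Z^4.

The boundary map ∂_1: C_1 → C_0 is given by ∂[p,q] = [q] − [p]. For instance
  ∂BD = D − B.
This gives a 4×6 integer matrix of rank 3; reducing to Smith normal form yields diagonal entries (1,1,1).

∂_2: C_2 → C_1 acts by ∂[p,q,r] = [q,r] − [p,r] + [p,q]. For instance
  ∂BDE = DE − BE + BD,
  ∂ABE = BE − AE + AB.
The 6×4 boundary matrix has rank 3 and Smith normal form diag(1,1,1).

Reading off H_k = ker ∂_k / im ∂_{k+1}:

  H_0: rank C_0 − rank ∂_1 = 4 − 3 = 1, and the invariant factors of ∂_1 are all 1, so H_0 ≅ Z.
  H_1: rank ker ∂_1 − rank ∂_2 = (6 − 3) − 3 = 0, and the invariant factors of ∂_2 are all 1, so H_1 ≅ 0.
  H_2: rank ker ∂_2 − rank ∂_3 = (4 − 3) − 0 = 1, and there is no ∂_3, so H_2 ≅ Z.

H_0 = Z,  H_1 = 0,  H_2 = Z.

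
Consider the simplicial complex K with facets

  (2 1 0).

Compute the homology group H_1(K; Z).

Fix the vertex order 0 < 1 < 2 and write every simplex with vertices in increasing order. Then dim K = 2 and the simplices of K are:

  0-simplices (3): [0], [1], [2]
  1-simplices (3): [0,1], [0,2], [1,2]
  2-simplices (1): [0,1,2]

giving chain groups C_0 ≅ Z^3, C_1 ≅ Z^3, C_2 ≅ Z^1.

∂_1: C_1 → C_0 maps an edge to its endpoints' difference, ∂[p,q] = q − p. For instance
  ∂[0,1] = [1] − [0].
As a 3×3 matrix over Z this has rank 2, with invariant factors (1,1).

Boundary ∂_2: C_2 → C_1 maps a triangle to the signed sum of its edges. For instance
  ∂[0,1,2] = [1,2] − [0,2] + [0,1].
This gives a 3×1 integer matrix of rank 1; reducing to Smith normal form yields diagonal entries (1).

Reading off H_k = ker ∂_k / im ∂_{k+1}:

  H_1: rank ker ∂_1 − rank ∂_2 = (3 − 2) − 1 = 0, and the invariant factors of ∂_2 are all 1, so H_1 = 0.

H_1 ≅ 0.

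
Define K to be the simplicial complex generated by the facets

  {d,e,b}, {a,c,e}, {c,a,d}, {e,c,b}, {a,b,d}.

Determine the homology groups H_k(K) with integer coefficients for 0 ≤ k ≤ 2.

Order the vertices as a < b < c < d < e. Listing each simplex with vertices in this order, K has dimension 2 with simplices:

  0-simplices (5): a, b, c, d, e
  1-simplices (10): ab, ac, ad, ae, bc, bd, be, cd, ce, de
  2-simplices (5): abd, acd, ace, bce, bde

Hence C_0 ≅ Z^5, C_1 ≅ Z^10, C_2 ≅ Z^5.

∂_1: C_1 → C_0 maps an edge to its endpoints' difference, ∂[p,q] = q − p. For instance
  ∂de = e − d.
The resulting 5×10 matrix has rank 4, and its Smith normal form has invariant factors (1,1,1,1).

The boundary map ∂_2: C_2 → C_1 maps a triangle to the signed sum of its edges. For instance
  ∂bde = de − be + bd,
  ∂acd = cd − ad + ac.
The 10×5 boundary matrix has rank 5 and Smith normal form diag(1,1,1,1,1).

Now H_k = ker ∂_k / im ∂_{k+1}, so:

  H_0: rank C_0 − rank ∂_1 = 5 − 4 = 1, and the invariant factors of ∂_1 are all 1, so H_0 = Z.
  H_1: rank ker ∂_1 − rank ∂_2 = (10 − 4) − 5 = 1, and the invariant factors of ∂_2 are all 1, so H_1 = Z.
  H_2: rank ker ∂_2 − rank ∂_3 = (5 − 5) − 0 = 0, and there is no ∂_3, so H_2 = 0.

H_0 ≅ Z,  H_1 ≅ Z,  H_2 = 0.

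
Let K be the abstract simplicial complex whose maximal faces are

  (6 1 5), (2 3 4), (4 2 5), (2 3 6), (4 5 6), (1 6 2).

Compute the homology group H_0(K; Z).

H_0 ≅ Z.

K has 6 vertices, 12 edges, 6 triangles.
rank ∂_0 = 0, rank ∂_1 = 5 ⇒ b_0 = 6 − 0 − 5 = 1; all invariant factors of ∂_1 are 1 so no torsion. So H_0 = Z.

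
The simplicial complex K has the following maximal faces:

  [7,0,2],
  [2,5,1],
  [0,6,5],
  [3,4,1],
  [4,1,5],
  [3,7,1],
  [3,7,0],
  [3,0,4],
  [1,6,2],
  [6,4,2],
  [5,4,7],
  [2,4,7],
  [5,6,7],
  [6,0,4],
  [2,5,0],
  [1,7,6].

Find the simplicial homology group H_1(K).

H_1 ≅ Z^2.

We work with the vertex ordering 0 < 1 < 2 < 3 < 4 < 5 < 6 < 7. The simplices of K, each written with vertices in increasing order, are:

  0-simplices (8): [0], [1], [2], [3], [4], [5], [6], [7]
  1-simplices (24): (24 of them)
  2-simplices (16): [0,2,5], [0,2,7], [0,3,4], [0,3,7], [0,4,6], [0,5,6], [1,2,5], [1,2,6], [1,3,4], [1,3,7], [1,4,5], [1,6,7], [2,4,6], [2,4,7], [4,5,7], [5,6,7]

giving chain groups C_0 ≅ Z^8, C_1 ≅ Z^24, C_2 ≅ Z^16.

The boundary map ∂_1: C_1 → C_0 sends each edge [p,q] (with p < q) to q − p. For instance
  ∂[0,4] = [4] − [0].
The 8×24 boundary matrix has rank 7 and Smith normal form diag(1,1,1,1,1,1,1).

The boundary map ∂_2: C_2 → C_1 sends each 2-simplex [p,q,r] to [q,r] − [p,r] + [p,q]. For instance
  ∂[1,4,5] = [4,5] − [1,5] + [1,4],
  ∂[0,3,4] = [3,4] − [0,4] + [0,3].
As a 24×16 matrix over Z this has rank 15, with invariant factors (1,1,1,1,1,1,1,1,1,1,1,1,1,1,1).

Reading off H_k = ker ∂_k / im ∂_{k+1}:

  H_1: rank ker ∂_1 − rank ∂_2 = (24 − 7) − 15 = 2, and the invariant factors of ∂_2 are all 1, so H_1 ≅ Z^2.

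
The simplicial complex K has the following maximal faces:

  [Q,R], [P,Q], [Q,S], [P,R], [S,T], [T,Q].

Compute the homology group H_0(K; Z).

H_0 = Z.

K has 5 vertices, 6 edges.
rank ∂_0 = 0, rank ∂_1 = 4 ⇒ b_0 = 5 − 0 − 4 = 1; all invariant factors of ∂_1 are 1 so no torsion. So H_0 ≅ Z.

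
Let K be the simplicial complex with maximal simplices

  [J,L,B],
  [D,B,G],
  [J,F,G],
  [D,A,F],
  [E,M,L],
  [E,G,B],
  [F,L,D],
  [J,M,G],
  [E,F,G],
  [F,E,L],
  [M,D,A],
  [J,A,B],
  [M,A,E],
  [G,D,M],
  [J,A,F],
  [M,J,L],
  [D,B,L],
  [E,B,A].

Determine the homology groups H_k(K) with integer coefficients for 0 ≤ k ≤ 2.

H_0 ≅ Z,  H_1 ≅ Z^2,  H_2 ≅ Z.

Take the total order A < B < D < E < F < G < J < L < M on the vertex set. Then K (dimension 2) consists of the simplices:

  0-simplices (9): A, B, D, E, F, G, J, L, M
  1-simplices (27): AB, AD, AE, AF, AJ, AM, BD, BE, BG, BJ, BL, DF, DG, DL, DM, EF, EG, EL, EM, FG, FJ, FL, GJ, GM, JL, JM, LM
  2-simplices (18): ABE, ABJ, ADF, ADM, AEM, AFJ, BDG, BDL, BEG, BJL, DFL, DGM, EFG, EFL, ELM, FGJ, GJM, JLM

giving chain groups C_0 ≅ Z^9, C_1 ≅ Z^27, C_2 ≅ Z^18.

Boundary ∂_1: C_1 → C_0 is given by ∂[p,q] = [q] − [p].
This gives a 9×27 integer matrix of rank 8; reducing to Smith normal form yields diagonal entries (1,1,1,1,1,1,1,1).

∂_2: C_2 → C_1 acts by ∂[p,q,r] = [q,r] − [p,r] + [p,q]. For instance
  ∂AFJ = FJ − AJ + AF,
  ∂ABE = BE − AE + AB.
The resulting 27×18 matrix has rank 17, and its Smith normal form has invariant factors (1,1,1,1,1,1,1,1,1,1,1,1,1,1,1,1,1).

Now H_k = ker ∂_k / im ∂_{k+1}, so:

  H_0: rank C_0 − rank ∂_1 = 9 − 8 = 1, and the invariant factors of ∂_1 are all 1, so H_0 = Z.
  H_1: rank ker ∂_1 − rank ∂_2 = (27 − 8) − 17 = 2, and the invariant factors of ∂_2 are all 1, so H_1 = Z^2.
  H_2: rank ker ∂_2 − rank ∂_3 = (18 − 17) − 0 = 1, and there is no ∂_3, so H_2 = Z.

As a check, the Euler characteristic is 9 − 27 + 18 = 0, which agrees with 1 − 2 + 1 = 0.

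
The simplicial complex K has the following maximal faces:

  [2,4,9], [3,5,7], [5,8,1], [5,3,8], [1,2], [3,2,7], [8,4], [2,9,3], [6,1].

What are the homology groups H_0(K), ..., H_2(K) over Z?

We work with the vertex ordering 1 < 2 < 3 < 4 < 5 < 6 < 7 < 8 < 9. The simplices of K, each written with vertices in increasing order, are:

  0-simplices (9): [1], [2], [3], [4], [5], [6], [7], [8], [9]
  1-simplices (16): [1,2], [1,5], [1,6], [1,8], [2,3], [2,4], [2,7], [2,9], [3,5], [3,7], [3,8], [3,9], [4,8], [4,9], [5,7], [5,8]
  2-simplices (6): [1,5,8], [2,3,7], [2,3,9], [2,4,9], [3,5,7], [3,5,8]

giving chain groups C_0 ≅ Z^9, C_1 ≅ Z^16, C_2 ≅ Z^6.

The boundary map ∂_1: C_1 → C_0 is given by ∂[p,q] = [q] − [p]. For instance
  ∂[1,6] = [6] − [1].
This gives a 9×16 integer matrix of rank 8; reducing to Smith normal form yields diagonal entries (1,1,1,1,1,1,1,1).

The boundary map ∂_2: C_2 → C_1 maps a triangle to the signed sum of its edges. For instance
  ∂[3,5,8] = [5,8] − [3,8] + [3,5],
  ∂[2,3,7] = [3,7] − [2,7] + [2,3].
The 16×6 boundary matrix has rank 6 and Smith normal form diag(1,1,1,1,1,1).

Now H_k = ker ∂_k / im ∂_{k+1}, so:

  H_0: rank C_0 − rank ∂_1 = 9 − 8 = 1, and the invariant factors of ∂_1 are all 1, so H_0 = Z.
  H_1: rank ker ∂_1 − rank ∂_2 = (16 − 8) − 6 = 2, and the invariant factors of ∂_2 are all 1, so H_1 = Z^2.
  H_2: rank ker ∂_2 − rank ∂_3 = (6 − 6) − 0 = 0, and there is no ∂_3, so H_2 = 0.

H_0 = Z,  H_1 = Z^2,  H_2 = 0.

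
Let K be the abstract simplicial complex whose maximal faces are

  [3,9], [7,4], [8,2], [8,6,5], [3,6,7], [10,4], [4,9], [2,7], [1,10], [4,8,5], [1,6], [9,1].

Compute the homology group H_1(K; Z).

H_1 ≅ Z^5.

Order the vertices as 1 < 2 < 3 < 4 < 5 < 6 < 7 < 8 < 9 < 10. Listing each simplex with vertices in this order, K has dimension 2 with simplices:

  0-simplices (10): [1], [2], [3], [4], [5], [6], [7], [8], [9], [10]
  1-simplices (17): [1,6], [1,9], [1,10], [2,7], [2,8], [3,6], [3,7], [3,9], [4,5], [4,7], [4,8], [4,9], [4,10], [5,6], [5,8], [6,7], [6,8]
  2-simplices (3): [3,6,7], [4,5,8], [5,6,8]

so the chain groups are C_0 ≅ Z^10, C_1 ≅ Z^17, C_2 ≅ Z^3.

Boundary ∂_1: C_1 → C_0 sends each edge [p,q] (with p < q) to q − p.
This gives a 10×17 integer matrix of rank 9; reducing to Smith normal form yields diagonal entries (1,1,1,1,1,1,1,1,1).

The boundary map ∂_2: C_2 → C_1 acts by ∂[p,q,r] = [q,r] − [p,r] + [p,q]. For instance
  ∂[4,5,8] = [5,8] − [4,8] + [4,5],
  ∂[5,6,8] = [6,8] − [5,8] + [5,6].
As a 17×3 matrix over Z this has rank 3, with invariant factors (1,1,1).

From H_k ≅ ker(∂_k) / im(∂_{k+1}) we obtain:

  H_1: rank ker ∂_1 − rank ∂_2 = (17 − 9) − 3 = 5, and the invariant factors of ∂_2 are all 1, so H_1 ≅ Z^5.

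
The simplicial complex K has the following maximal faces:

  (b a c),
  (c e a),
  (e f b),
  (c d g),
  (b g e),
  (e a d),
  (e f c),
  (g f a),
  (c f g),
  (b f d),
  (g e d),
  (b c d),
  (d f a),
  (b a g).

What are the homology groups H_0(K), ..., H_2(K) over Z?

H_0 = Z,  H_1 = Z^2,  H_2 = Z.

Take the total order a < b < c < d < e < f < g on the vertex set. Then K (dimension 2) consists of the simplices:

  0-simplices (7): a, b, c, d, e, f, g
  1-simplices (21): ab, ac, ad, ae, af, ag, bc, bd, be, bf, bg, cd, ce, cf, cg, de, df, dg, ef, eg, fg
  2-simplices (14): abc, abg, ace, ade, adf, afg, bcd, bdf, bef, beg, cdg, cef, cfg, deg

so the chain groups are C_0 ≅ Z^7, C_1 ≅ Z^21, C_2 ≅ Z^14.

Boundary ∂_1: C_1 → C_0 is given by ∂[p,q] = [q] − [p]. For instance
  ∂bf = f − b.
The 7×21 boundary matrix has rank 6 and Smith normal form diag(1,1,1,1,1,1).

Boundary ∂_2: C_2 → C_1 acts by ∂[p,q,r] = [q,r] − [p,r] + [p,q]. For instance
  ∂cdg = dg − cg + cd,
  ∂afg = fg − ag + af.
This gives a 21×14 integer matrix of rank 13; reducing to Smith normal form yields diagonal entries (1,1,1,1,1,1,1,1,1,1,1,1,1).

Reading off H_k = ker ∂_k / im ∂_{k+1}:

  H_0: rank C_0 − rank ∂_1 = 7 − 6 = 1, and the invariant factors of ∂_1 are all 1, so H_0 = Z.
  H_1: rank ker ∂_1 − rank ∂_2 = (21 − 6) − 13 = 2, and the invariant factors of ∂_2 are all 1, so H_1 = Z^2.
  H_2: rank ker ∂_2 − rank ∂_3 = (14 − 13) − 0 = 1, and there is no ∂_3, so H_2 = Z.

(K is a triangulation of the torus T^2.)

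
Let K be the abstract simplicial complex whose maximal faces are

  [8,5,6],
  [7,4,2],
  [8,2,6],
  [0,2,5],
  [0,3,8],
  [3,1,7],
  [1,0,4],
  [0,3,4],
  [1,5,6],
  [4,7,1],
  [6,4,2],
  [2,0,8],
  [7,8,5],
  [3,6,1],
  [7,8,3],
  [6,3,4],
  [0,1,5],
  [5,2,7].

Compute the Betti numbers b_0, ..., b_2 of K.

b_0 = 1, b_1 = 1, b_2 = 0.

Order the vertices as 0 < 1 < 2 < 3 < 4 < 5 < 6 < 7 < 8. Listing each simplex with vertices in this order, K has dimension 2 with simplices:

  0-simplices (9): [0], [1], [2], [3], [4], [5], [6], [7], [8]
  1-simplices (27): (27 of them)
  2-simplices (18): [0,1,4], [0,1,5], [0,2,5], [0,2,8], [0,3,4], [0,3,8], [1,3,6], [1,3,7], [1,4,7], [1,5,6], [2,4,6], [2,4,7], [2,5,7], [2,6,8], [3,4,6], [3,7,8], [5,6,8], [5,7,8]

Hence C_0 ≅ Z^9, C_1 ≅ Z^27, C_2 ≅ Z^18.

Boundary ∂_1: C_1 → C_0 is given by ∂[p,q] = [q] − [p]. For instance
  ∂[1,7] = [7] − [1].
The 9×27 boundary matrix has rank 8 and Smith normal form diag(1,1,1,1,1,1,1,1).

Boundary ∂_2: C_2 → C_1 sends each 2-simplex [p,q,r] to [q,r] − [p,r] + [p,q]. For instance
  ∂[3,4,6] = [4,6] − [3,6] + [3,4],
  ∂[2,5,7] = [5,7] − [2,7] + [2,5].
This gives a 27×18 integer matrix of rank 18; reducing to Smith normal form yields diagonal entries (1,1,1,1,1,1,1,1,1,1,1,1,1,1,1,1,1,2).

Now H_k = ker ∂_k / im ∂_{k+1}, so:

  H_0: rank C_0 − rank ∂_1 = 9 − 8 = 1, and the invariant factors of ∂_1 are all 1, so H_0 = Z.
  H_1: rank ker ∂_1 − rank ∂_2 = (27 − 8) − 18 = 1, and ∂_2 has invariant factor 2 > 1, so H_1 = Z ⊕ Z/2.
  H_2: rank ker ∂_2 − rank ∂_3 = (18 − 18) − 0 = 0, and there is no ∂_3, so H_2 = 0.

(K is a triangulation of the Klein bottle.)

Hence the Betti numbers are b_0 = 1, b_1 = 1, b_2 = 0.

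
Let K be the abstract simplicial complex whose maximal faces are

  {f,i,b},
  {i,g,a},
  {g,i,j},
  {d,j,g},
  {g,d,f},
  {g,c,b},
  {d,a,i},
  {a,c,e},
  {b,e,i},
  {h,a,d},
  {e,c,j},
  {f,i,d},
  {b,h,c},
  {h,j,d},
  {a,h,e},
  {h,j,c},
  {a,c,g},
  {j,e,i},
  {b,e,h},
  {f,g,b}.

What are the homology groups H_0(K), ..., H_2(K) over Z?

H_0 = Z,  H_1 = Z ⊕ Z/2,  H_2 = 0.

Take the total order a < b < c < d < e < f < g < h < i < j on the vertex set. Then K (dimension 2) consists of the simplices:

  0-simplices (10): a, b, c, d, e, f, g, h, i, j
  1-simplices (30): ac, ad, ae, ag, ah, ai, bc, be, bf, bg, bh, bi, ce, cg, ch, cj, df, dg, dh, di, dj, eh, ei, ej, fg, fi, gi, gj, hj, ij
  2-simplices (20): ace, acg, adh, adi, aeh, agi, bcg, bch, beh, bei, bfg, bfi, cej, chj, dfg, dfi, dgj, dhj, eij, gij

giving chain groups C_0 ≅ Z^10, C_1 ≅ Z^30, C_2 ≅ Z^20.

Boundary ∂_1: C_1 → C_0 maps an edge to its endpoints' difference, ∂[p,q] = q − p.
The resulting 10×30 matrix has rank 9, and its Smith normal form has invariant factors (1,1,1,1,1,1,1,1,1).

∂_2: C_2 → C_1 acts by ∂[p,q,r] = [q,r] − [p,r] + [p,q]. For instance
  ∂bch = ch − bh + bc,
  ∂bfi = fi − bi + bf.
The resulting 30×20 matrix has rank 20, and its Smith normal form has invariant factors (1,1,1,1,1,1,1,1,1,1,1,1,1,1,1,1,1,1,1,2).

Computing H_k = (kernel of ∂_k) / (image of ∂_{k+1}):

  H_0: rank C_0 − rank ∂_1 = 10 − 9 = 1, and the invariant factors of ∂_1 are all 1, so H_0 = Z.
  H_1: rank ker ∂_1 − rank ∂_2 = (30 − 9) − 20 = 1, and ∂_2 has invariant factor 2 > 1, so H_1 = Z ⊕ Z/2.
  H_2: rank ker ∂_2 − rank ∂_3 = (20 − 20) − 0 = 0, and there is no ∂_3, so H_2 = 0.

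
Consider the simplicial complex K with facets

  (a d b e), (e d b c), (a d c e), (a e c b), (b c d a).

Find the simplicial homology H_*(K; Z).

Fix the vertex order a < b < c < d < e and write every simplex with vertices in increasing order. Then dim K = 3 and the simplices of K are:

  0-simplices (5): a, b, c, d, e
  1-simplices (10): ab, ac, ad, ae, bc, bd, be, cd, ce, de
  2-simplices (10): abc, abd, abe, acd, ace, ade, bcd, bce, bde, cde
  3-simplices (5): abcd, abce, abde, acde, bcde

giving chain groups C_0 ≅ Z^5, C_1 ≅ Z^10, C_2 ≅ Z^10, C_3 ≅ Z^5.

∂_1: C_1 → C_0 sends each edge [p,q] (with p < q) to q − p. For instance
  ∂ce = e − c.
The resulting 5×10 matrix has rank 4, and its Smith normal form has invariant factors (1,1,1,1).

The boundary map ∂_2: C_2 → C_1 maps a triangle to the signed sum of its edges. For instance
  ∂ace = ce − ae + ac,
  ∂abe = be − ae + ab.
This gives a 10×10 integer matrix of rank 6; reducing to Smith normal form yields diagonal entries (1,1,1,1,1,1).

∂_3: C_3 → C_2 sends each 3-simplex σ to the alternating sum Σ_i (−1)^i (σ with its i-th vertex removed). For instance
  ∂acde = cde − ade + ace − acd,
  ∂abcd = bcd − acd + abd − abc.
The 10×5 boundary matrix has rank 4 and Smith normal form diag(1,1,1,1).

Now H_k = ker ∂_k / im ∂_{k+1}, so:

  H_0: rank C_0 − rank ∂_1 = 5 − 4 = 1, and the invariant factors of ∂_1 are all 1, so H_0 = Z.
  H_1: rank ker ∂_1 − rank ∂_2 = (10 − 4) − 6 = 0, and the invariant factors of ∂_2 are all 1, so H_1 = 0.
  H_2: rank ker ∂_2 − rank ∂_3 = (10 − 6) − 4 = 0, and the invariant factors of ∂_3 are all 1, so H_2 = 0.
  H_3: rank ker ∂_3 − rank ∂_4 = (5 − 4) − 0 = 1, and there is no ∂_4, so H_3 = Z.

H_0 ≅ Z,  H_1 = 0,  H_2 = 0,  H_3 ≅ Z.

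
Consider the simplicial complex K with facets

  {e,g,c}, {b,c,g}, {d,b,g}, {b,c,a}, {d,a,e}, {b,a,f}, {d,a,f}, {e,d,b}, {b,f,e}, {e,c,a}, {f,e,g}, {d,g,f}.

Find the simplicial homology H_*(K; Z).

Fix the vertex order a < b < c < d < e < f < g and write every simplex with vertices in increasing order. Then dim K = 2 and the simplices of K are:

  0-simplices (7): a, b, c, d, e, f, g
  1-simplices (18): ab, ac, ad, ae, af, bc, bd, be, bf, bg, ce, cg, de, df, dg, ef, eg, fg
  2-simplices (12): abc, abf, ace, ade, adf, bcg, bde, bdg, bef, ceg, dfg, efg

giving chain groups C_0 ≅ Z^7, C_1 ≅ Z^18, C_2 ≅ Z^12.

The boundary map ∂_1: C_1 → C_0 maps an edge to its endpoints' difference, ∂[p,q] = q − p. For instance
  ∂bg = g − b.
This gives a 7×18 integer matrix of rank 6; reducing to Smith normal form yields diagonal entries (1,1,1,1,1,1).

The boundary map ∂_2: C_2 → C_1 maps a triangle to the signed sum of its edges. For instance
  ∂ace = ce − ae + ac,
  ∂dfg = fg − dg + df.
This gives a 18×12 integer matrix of rank 12; reducing to Smith normal form yields diagonal entries (1,1,1,1,1,1,1,1,1,1,1,2).

Now H_k = ker ∂_k / im ∂_{k+1}, so:

  H_0: rank C_0 − rank ∂_1 = 7 − 6 = 1, and the invariant factors of ∂_1 are all 1, so H_0 = Z.
  H_1: rank ker ∂_1 − rank ∂_2 = (18 − 6) − 12 = 0, and ∂_2 has invariant factor 2 > 1, so H_1 = Z/2.
  H_2: rank ker ∂_2 − rank ∂_3 = (12 − 12) − 0 = 0, and there is no ∂_3, so H_2 = 0.

As a check, the Euler characteristic is 7 − 18 + 12 = 1, which agrees with 1 − 0 + 0 = 1.

H_0 = Z,  H_1 = Z/2,  H_2 = 0.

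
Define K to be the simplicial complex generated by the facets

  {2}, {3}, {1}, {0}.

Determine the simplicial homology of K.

H_0 = Z^4.

Fix the vertex order 0 < 1 < 2 < 3 and write every simplex with vertices in increasing order. Then dim K = 0 and the simplices of K are:

  0-simplices (4): [0], [1], [2], [3]

so the chain groups are C_0 ≅ Z^4.

From H_k ≅ ker(∂_k) / im(∂_{k+1}) we obtain:

  H_0: rank C_0 − rank ∂_1 = 4 − 0 = 4, and there is no ∂_1, so H_0 = Z^4.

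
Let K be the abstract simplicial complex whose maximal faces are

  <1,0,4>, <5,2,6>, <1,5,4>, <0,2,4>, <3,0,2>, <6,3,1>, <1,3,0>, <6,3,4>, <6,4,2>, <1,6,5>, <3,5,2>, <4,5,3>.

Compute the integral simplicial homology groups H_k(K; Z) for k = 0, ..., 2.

We work with the vertex ordering 0 < 1 < 2 < 3 < 4 < 5 < 6. The simplices of K, each written with vertices in increasing order, are:

  0-simplices (7): [0], [1], [2], [3], [4], [5], [6]
  1-simplices (18): [0,1], [0,2], [0,3], [0,4], [1,3], [1,4], [1,5], [1,6], [2,3], [2,4], [2,5], [2,6], [3,4], [3,5], [3,6], [4,5], [4,6], [5,6]
  2-simplices (12): [0,1,3], [0,1,4], [0,2,3], [0,2,4], [1,3,6], [1,4,5], [1,5,6], [2,3,5], [2,4,6], [2,5,6], [3,4,5], [3,4,6]

Hence C_0 ≅ Z^7, C_1 ≅ Z^18, C_2 ≅ Z^12.

Boundary ∂_1: C_1 → C_0 is given by ∂[p,q] = [q] − [p]. For instance
  ∂[1,4] = [4] − [1].
As a 7×18 matrix over Z this has rank 6, with invariant factors (1,1,1,1,1,1).

∂_2: C_2 → C_1 acts by ∂[p,q,r] = [q,r] − [p,r] + [p,q]. For instance
  ∂[1,4,5] = [4,5] − [1,5] + [1,4],
  ∂[1,5,6] = [5,6] − [1,6] + [1,5].
As a 18×12 matrix over Z this has rank 12, with invariant factors (1,1,1,1,1,1,1,1,1,1,1,2).

Computing H_k = (kernel of ∂_k) / (image of ∂_{k+1}):

  H_0: rank C_0 − rank ∂_1 = 7 − 6 = 1, and the invariant factors of ∂_1 are all 1, so H_0 ≅ Z.
  H_1: rank ker ∂_1 − rank ∂_2 = (18 − 6) − 12 = 0, and ∂_2 has invariant factor 2 > 1, so H_1 ≅ Z_2.
  H_2: rank ker ∂_2 − rank ∂_3 = (12 − 12) − 0 = 0, and there is no ∂_3, so H_2 ≅ 0.

H_0 ≅ Z,  H_1 ≅ Z_2,  H_2 = 0.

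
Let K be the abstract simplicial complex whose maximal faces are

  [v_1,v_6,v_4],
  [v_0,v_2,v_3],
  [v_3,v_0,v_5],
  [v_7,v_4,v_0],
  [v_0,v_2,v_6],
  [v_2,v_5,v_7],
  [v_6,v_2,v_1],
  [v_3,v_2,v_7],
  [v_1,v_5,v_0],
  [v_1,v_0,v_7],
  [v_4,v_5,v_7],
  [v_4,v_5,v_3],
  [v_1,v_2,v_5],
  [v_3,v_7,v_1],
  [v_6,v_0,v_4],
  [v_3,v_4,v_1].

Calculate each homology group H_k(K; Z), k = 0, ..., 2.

H_0 ≅ Z,  H_1 ≅ Z^2,  H_2 ≅ Z.

Fix the vertex order v_0 < v_1 < v_2 < v_3 < v_4 < v_5 < v_6 < v_7 and write every simplex with vertices in increasing order. Then dim K = 2 and the simplices of K are:

  0-simplices (8): [v_0], [v_1], [v_2], [v_3], [v_4], [v_5], [v_6], [v_7]
  1-simplices (24): (24 of them)
  2-simplices (16): (16 of them)

Hence C_0 ≅ Z^8, C_1 ≅ Z^24, C_2 ≅ Z^16.

The boundary map ∂_1: C_1 → C_0 sends each edge [p,q] (with p < q) to q − p. For instance
  ∂[v_1,v_6] = [v_6] − [v_1].
The resulting 8×24 matrix has rank 7, and its Smith normal form has invariant factors (1,1,1,1,1,1,1).

Boundary ∂_2: C_2 → C_1 maps a triangle to the signed sum of its edges. For instance
  ∂[v_0,v_4,v_7] = [v_4,v_7] − [v_0,v_7] + [v_0,v_4],
  ∂[v_1,v_4,v_6] = [v_4,v_6] − [v_1,v_6] + [v_1,v_4].
This gives a 24×16 integer matrix of rank 15; reducing to Smith normal form yields diagonal entries (1,1,1,1,1,1,1,1,1,1,1,1,1,1,1).

Reading off H_k = ker ∂_k / im ∂_{k+1}:

  H_0: rank C_0 − rank ∂_1 = 8 − 7 = 1, and the invariant factors of ∂_1 are all 1, so H_0 = Z.
  H_1: rank ker ∂_1 − rank ∂_2 = (24 − 7) − 15 = 2, and the invariant factors of ∂_2 are all 1, so H_1 = Z^2.
  H_2: rank ker ∂_2 − rank ∂_3 = (16 − 15) − 0 = 1, and there is no ∂_3, so H_2 = Z.

As a check, the Euler characteristic is 8 − 24 + 16 = 0, which agrees with 1 − 2 + 1 = 0.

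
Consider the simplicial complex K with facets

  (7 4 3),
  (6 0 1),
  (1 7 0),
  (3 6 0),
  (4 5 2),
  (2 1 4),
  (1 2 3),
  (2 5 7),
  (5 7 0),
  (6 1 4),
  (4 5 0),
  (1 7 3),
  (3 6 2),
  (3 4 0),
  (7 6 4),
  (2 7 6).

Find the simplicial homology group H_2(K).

K has 8 vertices, 24 edges, 16 triangles.
rank ∂_2 = 15, rank ∂_3 = 0 ⇒ b_2 = 16 − 15 − 0 = 1. So H_2 ≅ Z.

H_2 = Z.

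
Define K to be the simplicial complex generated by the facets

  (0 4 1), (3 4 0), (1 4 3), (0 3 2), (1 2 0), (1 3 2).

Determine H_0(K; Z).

K has 5 vertices, 9 edges, 6 triangles.
rank ∂_0 = 0, rank ∂_1 = 4 ⇒ b_0 = 5 − 0 − 4 = 1; all invariant factors of ∂_1 are 1 so no torsion. So H_0 = Z.

H_0 = Z.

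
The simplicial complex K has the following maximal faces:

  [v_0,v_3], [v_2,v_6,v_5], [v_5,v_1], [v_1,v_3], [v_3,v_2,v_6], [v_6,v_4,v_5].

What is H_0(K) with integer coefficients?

We work with the vertex ordering v_0 < v_1 < v_2 < v_3 < v_4 < v_5 < v_6. The simplices of K, each written with vertices in increasing order, are:

  0-simplices (7): [v_0], [v_1], [v_2], [v_3], [v_4], [v_5], [v_6]
  1-simplices (10): [v_0,v_3], [v_1,v_3], [v_1,v_5], [v_2,v_3], [v_2,v_5], [v_2,v_6], [v_3,v_6], [v_4,v_5], [v_4,v_6], [v_5,v_6]
  2-simplices (3): [v_2,v_3,v_6], [v_2,v_5,v_6], [v_4,v_5,v_6]

Hence C_0 ≅ Z^7, C_1 ≅ Z^10, C_2 ≅ Z^3.

The boundary map ∂_1: C_1 → C_0 maps an edge to its endpoints' difference, ∂[p,q] = q − p.
This gives a 7×10 integer matrix of rank 6; reducing to Smith normal form yields diagonal entries (1,1,1,1,1,1).

The boundary map ∂_2: C_2 → C_1 sends each 2-simplex [p,q,r] to [q,r] − [p,r] + [p,q]. For instance
  ∂[v_2,v_3,v_6] = [v_3,v_6] − [v_2,v_6] + [v_2,v_3],
  ∂[v_4,v_5,v_6] = [v_5,v_6] − [v_4,v_6] + [v_4,v_5].
The resulting 10×3 matrix has rank 3, and its Smith normal form has invariant factors (1,1,1).

From H_k ≅ ker(∂_k) / im(∂_{k+1}) we obtain:

  H_0: rank C_0 − rank ∂_1 = 7 − 6 = 1, and the invariant factors of ∂_1 are all 1, so H_0 = Z.

H_0 ≅ Z.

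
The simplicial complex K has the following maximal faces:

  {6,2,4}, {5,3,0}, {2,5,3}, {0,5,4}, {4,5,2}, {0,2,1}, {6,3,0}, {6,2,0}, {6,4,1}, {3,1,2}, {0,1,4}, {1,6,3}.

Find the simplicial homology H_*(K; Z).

Order the vertices as 0 < 1 < 2 < 3 < 4 < 5 < 6. Listing each simplex with vertices in this order, K has dimension 2 with simplices:

  0-simplices (7): [0], [1], [2], [3], [4], [5], [6]
  1-simplices (18): [0,1], [0,2], [0,3], [0,4], [0,5], [0,6], [1,2], [1,3], [1,4], [1,6], [2,3], [2,4], [2,5], [2,6], [3,5], [3,6], [4,5], [4,6]
  2-simplices (12): [0,1,2], [0,1,4], [0,2,6], [0,3,5], [0,3,6], [0,4,5], [1,2,3], [1,3,6], [1,4,6], [2,3,5], [2,4,5], [2,4,6]

so the chain groups are C_0 ≅ Z^7, C_1 ≅ Z^18, C_2 ≅ Z^12.

The boundary map ∂_1: C_1 → C_0 is given by ∂[p,q] = [q] − [p].
The 7×18 boundary matrix has rank 6 and Smith normal form diag(1,1,1,1,1,1).

∂_2: C_2 → C_1 maps a triangle to the signed sum of its edges. For instance
  ∂[2,3,5] = [3,5] − [2,5] + [2,3],
  ∂[0,4,5] = [4,5] − [0,5] + [0,4].
The resulting 18×12 matrix has rank 12, and its Smith normal form has invariant factors (1,1,1,1,1,1,1,1,1,1,1,2).

Reading off H_k = ker ∂_k / im ∂_{k+1}:

  H_0: rank C_0 − rank ∂_1 = 7 − 6 = 1, and the invariant factors of ∂_1 are all 1, so H_0 = Z.
  H_1: rank ker ∂_1 − rank ∂_2 = (18 − 6) − 12 = 0, and ∂_2 has invariant factor 2 > 1, so H_1 = Z/2Z.
  H_2: rank ker ∂_2 − rank ∂_3 = (12 − 12) − 0 = 0, and there is no ∂_3, so H_2 = 0.

H_0 ≅ Z,  H_1 ≅ Z/2Z,  H_2 = 0.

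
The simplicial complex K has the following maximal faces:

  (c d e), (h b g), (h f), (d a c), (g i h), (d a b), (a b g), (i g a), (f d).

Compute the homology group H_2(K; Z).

K has 9 vertices, 16 edges, 7 triangles.
rank ∂_2 = 7, rank ∂_3 = 0 ⇒ b_2 = 7 − 7 − 0 = 0. So H_2 ≅ 0.

H_2 ≅ 0.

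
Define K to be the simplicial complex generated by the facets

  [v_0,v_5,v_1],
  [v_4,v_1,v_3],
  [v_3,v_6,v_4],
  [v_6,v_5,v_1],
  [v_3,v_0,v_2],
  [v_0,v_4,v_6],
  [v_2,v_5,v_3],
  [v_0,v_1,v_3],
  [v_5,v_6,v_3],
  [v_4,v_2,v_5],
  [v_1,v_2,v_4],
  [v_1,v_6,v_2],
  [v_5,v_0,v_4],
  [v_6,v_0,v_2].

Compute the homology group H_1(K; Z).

H_1 = Z^2.

Order the vertices as v_0 < v_1 < v_2 < v_3 < v_4 < v_5 < v_6. Listing each simplex with vertices in this order, K has dimension 2 with simplices:

  0-simplices (7): [v_0], [v_1], [v_2], [v_3], [v_4], [v_5], [v_6]
  1-simplices (21): (21 of them)
  2-simplices (14): (14 of them)

so the chain groups are C_0 ≅ Z^7, C_1 ≅ Z^21, C_2 ≅ Z^14.

Boundary ∂_1: C_1 → C_0 sends each edge [p,q] (with p < q) to q − p.
The 7×21 boundary matrix has rank 6 and Smith normal form diag(1,1,1,1,1,1).

The boundary map ∂_2: C_2 → C_1 maps a triangle to the signed sum of its edges. For instance
  ∂[v_1,v_3,v_4] = [v_3,v_4] − [v_1,v_4] + [v_1,v_3],
  ∂[v_0,v_4,v_5] = [v_4,v_5] − [v_0,v_5] + [v_0,v_4].
The 21×14 boundary matrix has rank 13 and Smith normal form diag(1,1,1,1,1,1,1,1,1,1,1,1,1).

From H_k ≅ ker(∂_k) / im(∂_{k+1}) we obtain:

  H_1: rank ker ∂_1 − rank ∂_2 = (21 − 6) − 13 = 2, and the invariant factors of ∂_2 are all 1, so H_1 ≅ Z^2.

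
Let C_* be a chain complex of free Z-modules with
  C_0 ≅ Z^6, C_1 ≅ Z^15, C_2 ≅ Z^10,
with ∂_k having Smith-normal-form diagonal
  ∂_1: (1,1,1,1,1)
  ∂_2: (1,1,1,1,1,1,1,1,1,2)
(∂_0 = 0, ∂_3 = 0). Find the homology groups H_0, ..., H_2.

H_0 = Z,  H_1 = Z/2Z,  H_2 = 0.

H_0: b_0 = 6 − 0 − 5 = 1; torsion from ∂_1 factors > 1: none. So H_0 = Z.
H_1: b_1 = 15 − 5 − 10 = 0; torsion from ∂_2 factors > 1: [2]. So H_1 = Z/2Z.
H_2: b_2 = 10 − 10 − 0 = 0; torsion from ∂_3 factors > 1: none. So H_2 = 0.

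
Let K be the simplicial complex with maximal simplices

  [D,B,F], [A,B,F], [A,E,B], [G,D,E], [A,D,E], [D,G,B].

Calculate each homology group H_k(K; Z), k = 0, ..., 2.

Order the vertices as A < B < D < E < F < G. Listing each simplex with vertices in this order, K has dimension 2 with simplices:

  0-simplices (6): A, B, D, E, F, G
  1-simplices (12): AB, AD, AE, AF, BD, BE, BF, BG, DE, DF, DG, EG
  2-simplices (6): ABE, ABF, ADE, BDF, BDG, DEG

Hence C_0 ≅ Z^6, C_1 ≅ Z^12, C_2 ≅ Z^6.

∂_1: C_1 → C_0 is given by ∂[p,q] = [q] − [p]. For instance
  ∂DE = E − D.
This gives a 6×12 integer matrix of rank 5; reducing to Smith normal form yields diagonal entries (1,1,1,1,1).

The boundary map ∂_2: C_2 → C_1 maps a triangle to the signed sum of its edges. For instance
  ∂BDF = DF − BF + BD,
  ∂ABE = BE − AE + AB.
As a 12×6 matrix over Z this has rank 6, with invariant factors (1,1,1,1,1,1).

Now H_k = ker ∂_k / im ∂_{k+1}, so:

  H_0: rank C_0 − rank ∂_1 = 6 − 5 = 1, and the invariant factors of ∂_1 are all 1, so H_0 ≅ Z.
  H_1: rank ker ∂_1 − rank ∂_2 = (12 − 5) − 6 = 1, and the invariant factors of ∂_2 are all 1, so H_1 ≅ Z.
  H_2: rank ker ∂_2 − rank ∂_3 = (6 − 6) − 0 = 0, and there is no ∂_3, so H_2 ≅ 0.

As a check, the Euler characteristic is 6 − 12 + 6 = 0, which agrees with 1 − 1 + 0 = 0.

H_0 ≅ Z,  H_1 ≅ Z,  H_2 = 0.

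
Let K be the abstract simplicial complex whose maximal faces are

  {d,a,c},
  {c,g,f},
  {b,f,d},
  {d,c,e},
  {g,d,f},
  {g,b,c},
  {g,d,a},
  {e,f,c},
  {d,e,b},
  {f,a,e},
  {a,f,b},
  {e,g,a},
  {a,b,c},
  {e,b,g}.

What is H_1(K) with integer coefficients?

K has 7 vertices, 21 edges, 14 triangles.
rank ∂_1 = 6, rank ∂_2 = 13 ⇒ b_1 = 21 − 6 − 13 = 2; all invariant factors of ∂_2 are 1 so no torsion. So H_1 = Z^2.

H_1 = Z^2.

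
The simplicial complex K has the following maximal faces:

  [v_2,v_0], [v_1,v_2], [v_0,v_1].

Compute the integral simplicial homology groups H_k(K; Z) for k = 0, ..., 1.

H_0 ≅ Z,  H_1 ≅ Z.

Take the total order v_0 < v_1 < v_2 on the vertex set. Then K (dimension 1) consists of the simplices:

  0-simplices (3): [v_0], [v_1], [v_2]
  1-simplices (3): [v_0,v_1], [v_0,v_2], [v_1,v_2]

so the chain groups are C_0 ≅ Z^3, C_1 ≅ Z^3.

Boundary ∂_1: C_1 → C_0 sends each edge [p,q] (with p < q) to q − p.
The resulting 3×3 matrix has rank 2, and its Smith normal form has invariant factors (1,1).

Now H_k = ker ∂_k / im ∂_{k+1}, so:

  H_0: rank C_0 − rank ∂_1 = 3 − 2 = 1, and the invariant factors of ∂_1 are all 1, so H_0 ≅ Z.
  H_1: rank ker ∂_1 − rank ∂_2 = (3 − 2) − 0 = 1, and there is no ∂_2, so H_1 ≅ Z.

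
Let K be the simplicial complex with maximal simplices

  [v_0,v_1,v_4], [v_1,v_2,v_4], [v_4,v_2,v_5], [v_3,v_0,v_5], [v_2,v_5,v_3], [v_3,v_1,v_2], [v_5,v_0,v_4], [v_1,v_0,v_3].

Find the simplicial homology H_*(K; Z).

H_0 = Z,  H_1 = 0,  H_2 = Z.

Take the total order v_0 < v_1 < v_2 < v_3 < v_4 < v_5 on the vertex set. Then K (dimension 2) consists of the simplices:

  0-simplices (6): [v_0], [v_1], [v_2], [v_3], [v_4], [v_5]
  1-simplices (12): [v_0,v_1], [v_0,v_3], [v_0,v_4], [v_0,v_5], [v_1,v_2], [v_1,v_3], [v_1,v_4], [v_2,v_3], [v_2,v_4], [v_2,v_5], [v_3,v_5], [v_4,v_5]
  2-simplices (8): [v_0,v_1,v_3], [v_0,v_1,v_4], [v_0,v_3,v_5], [v_0,v_4,v_5], [v_1,v_2,v_3], [v_1,v_2,v_4], [v_2,v_3,v_5], [v_2,v_4,v_5]

Hence C_0 ≅ Z^6, C_1 ≅ Z^12, C_2 ≅ Z^8.

∂_1: C_1 → C_0 sends each edge [p,q] (with p < q) to q − p.
The 6×12 boundary matrix has rank 5 and Smith normal form diag(1,1,1,1,1).

∂_2: C_2 → C_1 maps a triangle to the signed sum of its edges. For instance
  ∂[v_2,v_4,v_5] = [v_4,v_5] − [v_2,v_5] + [v_2,v_4],
  ∂[v_0,v_1,v_4] = [v_1,v_4] − [v_0,v_4] + [v_0,v_1].
As a 12×8 matrix over Z this has rank 7, with invariant factors (1,1,1,1,1,1,1).

From H_k ≅ ker(∂_k) / im(∂_{k+1}) we obtain:

  H_0: rank C_0 − rank ∂_1 = 6 − 5 = 1, and the invariant factors of ∂_1 are all 1, so H_0 ≅ Z.
  H_1: rank ker ∂_1 − rank ∂_2 = (12 − 5) − 7 = 0, and the invariant factors of ∂_2 are all 1, so H_1 ≅ 0.
  H_2: rank ker ∂_2 − rank ∂_3 = (8 − 7) − 0 = 1, and there is no ∂_3, so H_2 ≅ Z.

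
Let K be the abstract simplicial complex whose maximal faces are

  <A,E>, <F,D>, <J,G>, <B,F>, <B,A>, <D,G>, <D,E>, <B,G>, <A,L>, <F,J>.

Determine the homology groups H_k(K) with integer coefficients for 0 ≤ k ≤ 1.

H_0 ≅ Z,  H_1 ≅ Z^3.

K has 8 vertices, 10 edges.
rank ∂_0 = 0, rank ∂_1 = 7 ⇒ b_0 = 8 − 0 − 7 = 1; all invariant factors of ∂_1 are 1 so no torsion. So H_0 = Z.
rank ∂_1 = 7, rank ∂_2 = 0 ⇒ b_1 = 10 − 7 − 0 = 3. So H_1 = Z^3.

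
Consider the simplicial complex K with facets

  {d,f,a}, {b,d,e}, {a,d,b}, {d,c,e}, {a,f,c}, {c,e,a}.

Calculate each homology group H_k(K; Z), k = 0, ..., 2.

H_0 ≅ Z,  H_1 ≅ Z,  H_2 = 0.

Order the vertices as a < b < c < d < e < f. Listing each simplex with vertices in this order, K has dimension 2 with simplices:

  0-simplices (6): a, b, c, d, e, f
  1-simplices (12): ab, ac, ad, ae, af, bd, be, cd, ce, cf, de, df
  2-simplices (6): abd, ace, acf, adf, bde, cde

Hence C_0 ≅ Z^6, C_1 ≅ Z^12, C_2 ≅ Z^6.

The boundary map ∂_1: C_1 → C_0 is given by ∂[p,q] = [q] − [p]. For instance
  ∂ac = c − a.
As a 6×12 matrix over Z this has rank 5, with invariant factors (1,1,1,1,1).

Boundary ∂_2: C_2 → C_1 acts by ∂[p,q,r] = [q,r] − [p,r] + [p,q]. For instance
  ∂abd = bd − ad + ab,
  ∂bde = de − be + bd.
This gives a 12×6 integer matrix of rank 6; reducing to Smith normal form yields diagonal entries (1,1,1,1,1,1).

Computing H_k = (kernel of ∂_k) / (image of ∂_{k+1}):

  H_0: rank C_0 − rank ∂_1 = 6 − 5 = 1, and the invariant factors of ∂_1 are all 1, so H_0 = Z.
  H_1: rank ker ∂_1 − rank ∂_2 = (12 − 5) − 6 = 1, and the invariant factors of ∂_2 are all 1, so H_1 = Z.
  H_2: rank ker ∂_2 − rank ∂_3 = (6 − 6) − 0 = 0, and there is no ∂_3, so H_2 = 0.

As a check, the Euler characteristic is 6 − 12 + 6 = 0, which agrees with 1 − 1 + 0 = 0.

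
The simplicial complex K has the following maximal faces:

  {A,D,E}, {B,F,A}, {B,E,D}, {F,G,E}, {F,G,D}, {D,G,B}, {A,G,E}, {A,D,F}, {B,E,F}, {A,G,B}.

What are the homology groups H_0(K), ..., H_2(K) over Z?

Take the total order A < B < D < E < F < G on the vertex set. Then K (dimension 2) consists of the simplices:

  0-simplices (6): A, B, D, E, F, G
  1-simplices (15): AB, AD, AE, AF, AG, BD, BE, BF, BG, DE, DF, DG, EF, EG, FG
  2-simplices (10): ABF, ABG, ADE, ADF, AEG, BDE, BDG, BEF, DFG, EFG

giving chain groups C_0 ≅ Z^6, C_1 ≅ Z^15, C_2 ≅ Z^10.

Boundary ∂_1: C_1 → C_0 sends each edge [p,q] (with p < q) to q − p.
The 6×15 boundary matrix has rank 5 and Smith normal form diag(1,1,1,1,1).

The boundary map ∂_2: C_2 → C_1 sends each 2-simplex [p,q,r] to [q,r] − [p,r] + [p,q]. For instance
  ∂BDE = DE − BE + BD,
  ∂ADE = DE − AE + AD.
The resulting 15×10 matrix has rank 10, and its Smith normal form has invariant factors (1,1,1,1,1,1,1,1,1,2).

Computing H_k = (kernel of ∂_k) / (image of ∂_{k+1}):

  H_0: rank C_0 − rank ∂_1 = 6 − 5 = 1, and the invariant factors of ∂_1 are all 1, so H_0 = Z.
  H_1: rank ker ∂_1 − rank ∂_2 = (15 − 5) − 10 = 0, and ∂_2 has invariant factor 2 > 1, so H_1 = Z/2.
  H_2: rank ker ∂_2 − rank ∂_3 = (10 − 10) − 0 = 0, and there is no ∂_3, so H_2 = 0.

H_0 = Z,  H_1 = Z/2,  H_2 = 0.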